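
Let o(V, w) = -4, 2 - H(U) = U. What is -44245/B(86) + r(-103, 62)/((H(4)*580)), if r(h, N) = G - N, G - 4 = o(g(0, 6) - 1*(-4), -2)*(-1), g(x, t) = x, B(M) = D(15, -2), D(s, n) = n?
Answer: 12831077/580 ≈ 22123.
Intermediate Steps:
B(M) = -2
H(U) = 2 - U
G = 8 (G = 4 - 4*(-1) = 4 + 4 = 8)
r(h, N) = 8 - N
-44245/B(86) + r(-103, 62)/((H(4)*580)) = -44245/(-2) + (8 - 1*62)/(((2 - 1*4)*580)) = -44245*(-1/2) + (8 - 62)/(((2 - 4)*580)) = 44245/2 - 54/((-2*580)) = 44245/2 - 54/(-1160) = 44245/2 - 54*(-1/1160) = 44245/2 + 27/580 = 12831077/580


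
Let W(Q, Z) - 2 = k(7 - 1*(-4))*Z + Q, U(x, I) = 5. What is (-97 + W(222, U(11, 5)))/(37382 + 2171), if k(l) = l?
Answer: 182/39553 ≈ 0.0046014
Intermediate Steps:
W(Q, Z) = 2 + Q + 11*Z (W(Q, Z) = 2 + ((7 - 1*(-4))*Z + Q) = 2 + ((7 + 4)*Z + Q) = 2 + (11*Z + Q) = 2 + (Q + 11*Z) = 2 + Q + 11*Z)
(-97 + W(222, U(11, 5)))/(37382 + 2171) = (-97 + (2 + 222 + 11*5))/(37382 + 2171) = (-97 + (2 + 222 + 55))/39553 = (-97 + 279)*(1/39553) = 182*(1/39553) = 182/39553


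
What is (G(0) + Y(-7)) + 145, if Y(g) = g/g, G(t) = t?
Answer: 146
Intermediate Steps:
Y(g) = 1
(G(0) + Y(-7)) + 145 = (0 + 1) + 145 = 1 + 145 = 146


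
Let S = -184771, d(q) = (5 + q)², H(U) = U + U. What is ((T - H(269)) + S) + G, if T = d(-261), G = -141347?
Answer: -261120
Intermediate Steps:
H(U) = 2*U
T = 65536 (T = (5 - 261)² = (-256)² = 65536)
((T - H(269)) + S) + G = ((65536 - 2*269) - 184771) - 141347 = ((65536 - 1*538) - 184771) - 141347 = ((65536 - 538) - 184771) - 141347 = (64998 - 184771) - 141347 = -119773 - 141347 = -261120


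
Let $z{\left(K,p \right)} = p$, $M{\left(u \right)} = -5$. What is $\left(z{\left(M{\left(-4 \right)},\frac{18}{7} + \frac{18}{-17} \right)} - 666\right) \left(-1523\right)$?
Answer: $\frac{120429702}{119} \approx 1.012 \cdot 10^{6}$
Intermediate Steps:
$\left(z{\left(M{\left(-4 \right)},\frac{18}{7} + \frac{18}{-17} \right)} - 666\right) \left(-1523\right) = \left(\left(\frac{18}{7} + \frac{18}{-17}\right) - 666\right) \left(-1523\right) = \left(\left(18 \cdot \frac{1}{7} + 18 \left(- \frac{1}{17}\right)\right) - 666\right) \left(-1523\right) = \left(\left(\frac{18}{7} - \frac{18}{17}\right) - 666\right) \left(-1523\right) = \left(\frac{180}{119} - 666\right) \left(-1523\right) = \left(- \frac{79074}{119}\right) \left(-1523\right) = \frac{120429702}{119}$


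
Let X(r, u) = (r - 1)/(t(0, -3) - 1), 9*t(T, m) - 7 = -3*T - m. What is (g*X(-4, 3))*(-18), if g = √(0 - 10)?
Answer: 810*I*√10 ≈ 2561.4*I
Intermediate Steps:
t(T, m) = 7/9 - T/3 - m/9 (t(T, m) = 7/9 + (-3*T - m)/9 = 7/9 + (-m - 3*T)/9 = 7/9 + (-T/3 - m/9) = 7/9 - T/3 - m/9)
g = I*√10 (g = √(-10) = I*√10 ≈ 3.1623*I)
X(r, u) = -9 + 9*r (X(r, u) = (r - 1)/((7/9 - ⅓*0 - ⅑*(-3)) - 1) = (-1 + r)/((7/9 + 0 + ⅓) - 1) = (-1 + r)/(10/9 - 1) = (-1 + r)/(⅑) = (-1 + r)*9 = -9 + 9*r)
(g*X(-4, 3))*(-18) = ((I*√10)*(-9 + 9*(-4)))*(-18) = ((I*√10)*(-9 - 36))*(-18) = ((I*√10)*(-45))*(-18) = -45*I*√10*(-18) = 810*I*√10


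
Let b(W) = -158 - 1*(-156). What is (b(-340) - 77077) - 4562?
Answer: -81641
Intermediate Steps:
b(W) = -2 (b(W) = -158 + 156 = -2)
(b(-340) - 77077) - 4562 = (-2 - 77077) - 4562 = -77079 - 4562 = -81641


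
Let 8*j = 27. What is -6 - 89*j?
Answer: -2451/8 ≈ -306.38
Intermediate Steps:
j = 27/8 (j = (1/8)*27 = 27/8 ≈ 3.3750)
-6 - 89*j = -6 - 89*27/8 = -6 - 2403/8 = -2451/8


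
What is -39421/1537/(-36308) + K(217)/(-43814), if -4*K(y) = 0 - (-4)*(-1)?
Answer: 835693149/1222528810172 ≈ 0.00068358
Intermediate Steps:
K(y) = 1 (K(y) = -(0 - (-4)*(-1))/4 = -(0 - 4*1)/4 = -(0 - 4)/4 = -1/4*(-4) = 1)
-39421/1537/(-36308) + K(217)/(-43814) = -39421/1537/(-36308) + 1/(-43814) = -39421*1/1537*(-1/36308) + 1*(-1/43814) = -39421/1537*(-1/36308) - 1/43814 = 39421/55805396 - 1/43814 = 835693149/1222528810172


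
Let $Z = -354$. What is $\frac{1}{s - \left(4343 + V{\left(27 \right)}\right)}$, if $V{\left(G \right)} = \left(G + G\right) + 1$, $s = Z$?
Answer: $- \frac{1}{4752} \approx -0.00021044$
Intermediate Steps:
$s = -354$
$V{\left(G \right)} = 1 + 2 G$ ($V{\left(G \right)} = 2 G + 1 = 1 + 2 G$)
$\frac{1}{s - \left(4343 + V{\left(27 \right)}\right)} = \frac{1}{-354 - \left(4344 + 54\right)} = \frac{1}{-354 - 4398} = \frac{1}{-4752} = - \frac{1}{4752}$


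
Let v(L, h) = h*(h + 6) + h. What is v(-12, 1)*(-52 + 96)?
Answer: 352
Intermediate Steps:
v(L, h) = h + h*(6 + h) (v(L, h) = h*(6 + h) + h = h + h*(6 + h))
v(-12, 1)*(-52 + 96) = (1*(7 + 1))*(-52 + 96) = (1*8)*44 = 8*44 = 352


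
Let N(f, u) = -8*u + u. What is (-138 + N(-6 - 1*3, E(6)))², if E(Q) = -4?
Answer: 12100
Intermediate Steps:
N(f, u) = -7*u
(-138 + N(-6 - 1*3, E(6)))² = (-138 - 7*(-4))² = (-138 + 28)² = (-110)² = 12100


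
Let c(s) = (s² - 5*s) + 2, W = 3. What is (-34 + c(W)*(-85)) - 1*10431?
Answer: -10125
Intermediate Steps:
c(s) = 2 + s² - 5*s
(-34 + c(W)*(-85)) - 1*10431 = (-34 + (2 + 3² - 5*3)*(-85)) - 1*10431 = (-34 + (2 + 9 - 15)*(-85)) - 10431 = (-34 - 4*(-85)) - 10431 = (-34 + 340) - 10431 = 306 - 10431 = -10125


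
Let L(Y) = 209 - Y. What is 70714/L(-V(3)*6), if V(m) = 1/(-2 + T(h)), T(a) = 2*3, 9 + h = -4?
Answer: 141428/421 ≈ 335.93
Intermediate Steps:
h = -13 (h = -9 - 4 = -13)
T(a) = 6
V(m) = ¼ (V(m) = 1/(-2 + 6) = 1/4 = ¼)
70714/L(-V(3)*6) = 70714/(209 - (-1*¼)*6) = 70714/(209 - (-1)*6/4) = 70714/(209 - 1*(-3/2)) = 70714/(209 + 3/2) = 70714/(421/2) = 70714*(2/421) = 141428/421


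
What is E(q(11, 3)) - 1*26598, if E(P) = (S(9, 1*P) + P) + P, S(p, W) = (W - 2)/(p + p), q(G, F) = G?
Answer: -53151/2 ≈ -26576.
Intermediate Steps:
S(p, W) = (-2 + W)/(2*p) (S(p, W) = (-2 + W)/((2*p)) = (-2 + W)*(1/(2*p)) = (-2 + W)/(2*p))
E(P) = -⅑ + 37*P/18 (E(P) = ((½)*(-2 + 1*P)/9 + P) + P = ((½)*(⅑)*(-2 + P) + P) + P = ((-⅑ + P/18) + P) + P = (-⅑ + 19*P/18) + P = -⅑ + 37*P/18)
E(q(11, 3)) - 1*26598 = (-⅑ + (37/18)*11) - 1*26598 = (-⅑ + 407/18) - 26598 = 45/2 - 26598 = -53151/2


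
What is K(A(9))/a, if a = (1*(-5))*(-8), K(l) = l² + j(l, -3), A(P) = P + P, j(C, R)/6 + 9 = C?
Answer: 189/20 ≈ 9.4500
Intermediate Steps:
j(C, R) = -54 + 6*C
A(P) = 2*P
K(l) = -54 + l² + 6*l (K(l) = l² + (-54 + 6*l) = -54 + l² + 6*l)
a = 40 (a = -5*(-8) = 40)
K(A(9))/a = (-54 + (2*9)² + 6*(2*9))/40 = (-54 + 18² + 6*18)*(1/40) = (-54 + 324 + 108)*(1/40) = 378*(1/40) = 189/20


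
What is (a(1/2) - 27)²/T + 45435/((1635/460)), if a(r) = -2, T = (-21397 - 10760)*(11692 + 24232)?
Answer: 1609597609375451/125917679412 ≈ 12783.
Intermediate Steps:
T = -1155208068 (T = -32157*35924 = -1155208068)
(a(1/2) - 27)²/T + 45435/((1635/460)) = (-2 - 27)²/(-1155208068) + 45435/((1635/460)) = (-29)²*(-1/1155208068) + 45435/((1635*(1/460))) = 841*(-1/1155208068) + 45435/(327/92) = -841/1155208068 + 45435*(92/327) = -841/1155208068 + 1393340/109 = 1609597609375451/125917679412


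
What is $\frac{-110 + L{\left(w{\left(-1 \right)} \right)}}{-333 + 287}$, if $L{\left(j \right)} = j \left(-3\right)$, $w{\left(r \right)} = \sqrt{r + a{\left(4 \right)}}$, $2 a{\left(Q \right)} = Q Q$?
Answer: $\frac{55}{23} + \frac{3 \sqrt{7}}{46} \approx 2.5639$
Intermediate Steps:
$a{\left(Q \right)} = \frac{Q^{2}}{2}$ ($a{\left(Q \right)} = \frac{Q Q}{2} = \frac{Q^{2}}{2}$)
$w{\left(r \right)} = \sqrt{8 + r}$ ($w{\left(r \right)} = \sqrt{r + \frac{4^{2}}{2}} = \sqrt{r + \frac{1}{2} \cdot 16} = \sqrt{r + 8} = \sqrt{8 + r}$)
$L{\left(j \right)} = - 3 j$
$\frac{-110 + L{\left(w{\left(-1 \right)} \right)}}{-333 + 287} = \frac{-110 - 3 \sqrt{8 - 1}}{-333 + 287} = \frac{-110 - 3 \sqrt{7}}{-46} = \left(-110 - 3 \sqrt{7}\right) \left(- \frac{1}{46}\right) = \frac{55}{23} + \frac{3 \sqrt{7}}{46}$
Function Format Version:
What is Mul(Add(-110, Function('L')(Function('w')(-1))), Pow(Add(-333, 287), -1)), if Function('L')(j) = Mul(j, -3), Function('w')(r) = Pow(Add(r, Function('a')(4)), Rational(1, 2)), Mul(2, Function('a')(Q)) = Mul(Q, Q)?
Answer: Add(Rational(55, 23), Mul(Rational(3, 46), Pow(7, Rational(1, 2)))) ≈ 2.5639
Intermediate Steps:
Function('a')(Q) = Mul(Rational(1, 2), Pow(Q, 2)) (Function('a')(Q) = Mul(Rational(1, 2), Mul(Q, Q)) = Mul(Rational(1, 2), Pow(Q, 2)))
Function('w')(r) = Pow(Add(8, r), Rational(1, 2)) (Function('w')(r) = Pow(Add(r, Mul(Rational(1, 2), Pow(4, 2))), Rational(1, 2)) = Pow(Add(r, Mul(Rational(1, 2), 16)), Rational(1, 2)) = Pow(Add(r, 8), Rational(1, 2)) = Pow(Add(8, r), Rational(1, 2)))
Function('L')(j) = Mul(-3, j)
Mul(Add(-110, Function('L')(Function('w')(-1))), Pow(Add(-333, 287), -1)) = Mul(Add(-110, Mul(-3, Pow(Add(8, -1), Rational(1, 2)))), Pow(Add(-333, 287), -1)) = Mul(Add(-110, Mul(-3, Pow(7, Rational(1, 2)))), Pow(-46, -1)) = Mul(Add(-110, Mul(-3, Pow(7, Rational(1, 2)))), Rational(-1, 46)) = Add(Rational(55, 23), Mul(Rational(3, 46), Pow(7, Rational(1, 2))))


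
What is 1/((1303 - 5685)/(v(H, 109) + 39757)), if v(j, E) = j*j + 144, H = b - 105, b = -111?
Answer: -86557/4382 ≈ -19.753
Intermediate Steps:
H = -216 (H = -111 - 105 = -216)
v(j, E) = 144 + j² (v(j, E) = j² + 144 = 144 + j²)
1/((1303 - 5685)/(v(H, 109) + 39757)) = 1/((1303 - 5685)/((144 + (-216)²) + 39757)) = 1/(-4382/((144 + 46656) + 39757)) = 1/(-4382/(46800 + 39757)) = 1/(-4382/86557) = -86557/4382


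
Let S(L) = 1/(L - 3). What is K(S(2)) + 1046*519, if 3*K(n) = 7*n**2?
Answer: 1628629/3 ≈ 5.4288e+5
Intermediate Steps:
S(L) = 1/(-3 + L)
K(n) = 7*n**2/3 (K(n) = (7*n**2)/3 = 7*n**2/3)
K(S(2)) + 1046*519 = 7*(1/(-3 + 2))**2/3 + 1046*519 = 7*(1/(-1))**2/3 + 542874 = (7/3)*(-1)**2 + 542874 = (7/3)*1 + 542874 = 7/3 + 542874 = 1628629/3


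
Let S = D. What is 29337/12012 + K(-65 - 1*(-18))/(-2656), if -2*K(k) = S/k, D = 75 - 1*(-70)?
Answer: 7924947/3245632 ≈ 2.4417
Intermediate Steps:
D = 145 (D = 75 + 70 = 145)
S = 145
K(k) = -145/(2*k)
29337/12012 + K(-65 - 1*(-18))/(-2656) = 29337/12012 - 145/(2*(-65 - 1*(-18)))/(-2656) = 29337*(1/12012) - 145/(2*(-65 + 18))*(-1/2656) = 127/52 - 145/2/(-47)*(-1/2656) = 127/52 - 145/2*(-1/47)*(-1/2656) = 127/52 + (145/94)*(-1/2656) = 127/52 - 145/249664 = 7924947/3245632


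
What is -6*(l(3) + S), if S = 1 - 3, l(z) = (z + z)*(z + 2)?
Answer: -168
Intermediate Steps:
l(z) = 2*z*(2 + z) (l(z) = (2*z)*(2 + z) = 2*z*(2 + z))
S = -2
-6*(l(3) + S) = -6*(2*3*(2 + 3) - 2) = -6*(2*3*5 - 2) = -6*(30 - 2) = -6*28 = -168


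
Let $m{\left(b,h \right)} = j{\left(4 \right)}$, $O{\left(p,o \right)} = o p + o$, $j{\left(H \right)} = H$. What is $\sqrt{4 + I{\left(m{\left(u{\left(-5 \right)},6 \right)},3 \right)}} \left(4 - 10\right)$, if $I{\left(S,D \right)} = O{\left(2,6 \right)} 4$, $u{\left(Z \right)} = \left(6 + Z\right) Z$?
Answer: $- 12 \sqrt{19} \approx -52.307$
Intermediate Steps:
$u{\left(Z \right)} = Z \left(6 + Z\right)$
$O{\left(p,o \right)} = o + o p$
$m{\left(b,h \right)} = 4$
$I{\left(S,D \right)} = 72$ ($I{\left(S,D \right)} = 6 \left(1 + 2\right) 4 = 6 \cdot 3 \cdot 4 = 18 \cdot 4 = 72$)
$\sqrt{4 + I{\left(m{\left(u{\left(-5 \right)},6 \right)},3 \right)}} \left(4 - 10\right) = \sqrt{4 + 72} \left(4 - 10\right) = \sqrt{76} \left(-6\right) = 2 \sqrt{19} \left(-6\right) = - 12 \sqrt{19}$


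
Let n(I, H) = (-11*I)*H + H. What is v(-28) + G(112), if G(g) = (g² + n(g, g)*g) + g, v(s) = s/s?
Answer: -15429007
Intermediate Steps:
v(s) = 1
n(I, H) = H - 11*H*I (n(I, H) = -11*H*I + H = H - 11*H*I)
G(g) = g + g² + g²*(1 - 11*g) (G(g) = (g² + (g*(1 - 11*g))*g) + g = (g² + g²*(1 - 11*g)) + g = g + g² + g²*(1 - 11*g))
v(-28) + G(112) = 1 + 112*(1 + 112 - 1*112*(-1 + 11*112)) = 1 + 112*(1 + 112 - 1*112*(-1 + 1232)) = 1 + 112*(1 + 112 - 1*112*1231) = 1 + 112*(1 + 112 - 137872) = 1 + 112*(-137759) = 1 - 15429008 = -15429007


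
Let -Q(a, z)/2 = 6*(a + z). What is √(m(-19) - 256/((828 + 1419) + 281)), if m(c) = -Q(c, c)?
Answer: 8*I*√44477/79 ≈ 21.357*I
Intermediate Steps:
Q(a, z) = -12*a - 12*z (Q(a, z) = -12*(a + z) = -2*(6*a + 6*z) = -12*a - 12*z)
m(c) = 24*c (m(c) = -(-12*c - 12*c) = -(-24)*c = 24*c)
√(m(-19) - 256/((828 + 1419) + 281)) = √(24*(-19) - 256/((828 + 1419) + 281)) = √(-456 - 256/(2247 + 281)) = √(-456 - 256/2528) = √(-456 - 256*1/2528) = √(-456 - 8/79) = √(-36032/79) = 8*I*√44477/79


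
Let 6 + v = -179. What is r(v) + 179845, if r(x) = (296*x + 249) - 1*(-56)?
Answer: 125390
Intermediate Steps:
v = -185 (v = -6 - 179 = -185)
r(x) = 305 + 296*x (r(x) = (249 + 296*x) + 56 = 305 + 296*x)
r(v) + 179845 = (305 + 296*(-185)) + 179845 = (305 - 54760) + 179845 = -54455 + 179845 = 125390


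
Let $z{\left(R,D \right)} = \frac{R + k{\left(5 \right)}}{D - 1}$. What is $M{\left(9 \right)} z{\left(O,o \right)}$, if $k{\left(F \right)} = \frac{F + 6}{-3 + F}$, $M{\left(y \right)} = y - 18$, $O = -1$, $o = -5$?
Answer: $\frac{27}{4} \approx 6.75$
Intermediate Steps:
$M{\left(y \right)} = -18 + y$
$k{\left(F \right)} = \frac{6 + F}{-3 + F}$
$z{\left(R,D \right)} = \frac{\frac{11}{2} + R}{-1 + D}$ ($z{\left(R,D \right)} = \frac{R + \frac{6 + 5}{-3 + 5}}{D - 1} = \frac{R + \frac{1}{2} \cdot 11}{-1 + D} = \frac{R + \frac{11}{2}}{-1 + D} = \frac{\frac{11}{2} + R}{-1 + D}$)
$M{\left(9 \right)} z{\left(O,o \right)} = \left(-18 + 9\right) \frac{\frac{11}{2} - 1}{-1 - 5} = - 9 \frac{1}{-6} \cdot \frac{9}{2} = - 9 \left(\left(- \frac{1}{6}\right) \frac{9}{2}\right) = \left(-9\right) \left(- \frac{3}{4}\right) = \frac{27}{4}$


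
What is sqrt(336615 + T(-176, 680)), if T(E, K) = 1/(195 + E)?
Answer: sqrt(121518034)/19 ≈ 580.19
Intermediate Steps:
sqrt(336615 + T(-176, 680)) = sqrt(336615 + 1/(195 - 176)) = sqrt(336615 + 1/19) = sqrt(6395686/19) = sqrt(121518034)/19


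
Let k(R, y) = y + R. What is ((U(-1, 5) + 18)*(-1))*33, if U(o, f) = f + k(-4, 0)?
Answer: -627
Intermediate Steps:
k(R, y) = R + y
U(o, f) = -4 + f (U(o, f) = f + (-4 + 0) = f - 4 = -4 + f)
((U(-1, 5) + 18)*(-1))*33 = (((-4 + 5) + 18)*(-1))*33 = ((1 + 18)*(-1))*33 = (19*(-1))*33 = -19*33 = -627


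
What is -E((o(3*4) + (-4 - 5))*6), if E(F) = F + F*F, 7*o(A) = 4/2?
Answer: -131394/49 ≈ -2681.5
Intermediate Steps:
o(A) = 2/7 (o(A) = (4/2)/7 = (4*(½))/7 = (⅐)*2 = 2/7)
E(F) = F + F²
-E((o(3*4) + (-4 - 5))*6) = -(2/7 + (-4 - 5))*6*(1 + (2/7 + (-4 - 5))*6) = -(2/7 - 9)*6*(1 + (2/7 - 9)*6) = -(-61/7*6)*(1 - 61/7*6) = -(-366)*(1 - 366/7)/7 = -(-366)*(-359)/(7*7) = -1*131394/49 = -131394/49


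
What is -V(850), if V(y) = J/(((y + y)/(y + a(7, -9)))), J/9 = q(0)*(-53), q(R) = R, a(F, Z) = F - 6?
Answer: 0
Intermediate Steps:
a(F, Z) = -6 + F
J = 0 (J = 9*(0*(-53)) = 9*0 = 0)
V(y) = 0 (V(y) = 0/(((y + y)/(y + (-6 + 7)))) = 0/(((2*y)/(y + 1))) = 0/(((2*y)/(1 + y))) = 0/((2*y/(1 + y))) = 0*((1 + y)/(2*y)) = 0)
-V(850) = -1*0 = 0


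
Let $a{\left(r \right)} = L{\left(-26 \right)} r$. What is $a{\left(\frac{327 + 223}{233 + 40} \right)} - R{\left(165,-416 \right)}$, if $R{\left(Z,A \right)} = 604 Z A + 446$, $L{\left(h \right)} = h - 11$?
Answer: $\frac{11318044772}{273} \approx 4.1458 \cdot 10^{7}$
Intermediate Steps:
$L{\left(h \right)} = -11 + h$
$a{\left(r \right)} = - 37 r$ ($a{\left(r \right)} = \left(-11 - 26\right) r = - 37 r$)
$R{\left(Z,A \right)} = 446 + 604 A Z$ ($R{\left(Z,A \right)} = 604 A Z + 446 = 446 + 604 A Z$)
$a{\left(\frac{327 + 223}{233 + 40} \right)} - R{\left(165,-416 \right)} = - 37 \frac{327 + 223}{233 + 40} - \left(446 + 604 \left(-416\right) 165\right) = - 37 \cdot \frac{550}{273} - \left(446 - 41458560\right) = - 37 \cdot 550 \cdot \frac{1}{273} - -41458114 = \left(-37\right) \frac{550}{273} + 41458114 = - \frac{20350}{273} + 41458114 = \frac{11318044772}{273}$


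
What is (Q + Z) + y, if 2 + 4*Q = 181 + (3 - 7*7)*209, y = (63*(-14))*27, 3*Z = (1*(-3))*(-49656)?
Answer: 93933/4 ≈ 23483.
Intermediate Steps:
Z = 49656 (Z = ((1*(-3))*(-49656))/3 = (-3*(-49656))/3 = (1/3)*148968 = 49656)
y = -23814 (y = -882*27 = -23814)
Q = -9435/4 (Q = -1/2 + (181 + (3 - 7*7)*209)/4 = -1/2 + (181 + (3 - 49)*209)/4 = -1/2 + (181 - 46*209)/4 = -1/2 + (181 - 9614)/4 = -1/2 + (1/4)*(-9433) = -1/2 - 9433/4 = -9435/4 ≈ -2358.8)
(Q + Z) + y = (-9435/4 + 49656) - 23814 = 189189/4 - 23814 = 93933/4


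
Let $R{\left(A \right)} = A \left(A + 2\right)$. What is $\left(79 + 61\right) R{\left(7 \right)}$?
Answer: $8820$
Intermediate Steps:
$R{\left(A \right)} = A \left(2 + A\right)$
$\left(79 + 61\right) R{\left(7 \right)} = \left(79 + 61\right) 7 \left(2 + 7\right) = 140 \cdot 7 \cdot 9 = 140 \cdot 63 = 8820$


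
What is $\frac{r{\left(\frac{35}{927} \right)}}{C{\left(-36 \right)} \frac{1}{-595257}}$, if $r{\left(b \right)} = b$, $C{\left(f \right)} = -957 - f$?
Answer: $\frac{6944665}{284589} \approx 24.402$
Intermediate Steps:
$\frac{r{\left(\frac{35}{927} \right)}}{C{\left(-36 \right)} \frac{1}{-595257}} = \frac{35 \cdot \frac{1}{927}}{\left(-957 - -36\right) \frac{1}{-595257}} = \frac{35 \cdot \frac{1}{927}}{\left(-957 + 36\right) \left(- \frac{1}{595257}\right)} = \frac{35}{927 \left(\left(-921\right) \left(- \frac{1}{595257}\right)\right)} = \frac{35}{927 \cdot \frac{307}{198419}} = \frac{35}{927} \cdot \frac{198419}{307} = \frac{6944665}{284589}$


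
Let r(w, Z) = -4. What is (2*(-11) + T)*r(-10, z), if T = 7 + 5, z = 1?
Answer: 40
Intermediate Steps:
T = 12
(2*(-11) + T)*r(-10, z) = (2*(-11) + 12)*(-4) = (-22 + 12)*(-4) = -10*(-4) = 40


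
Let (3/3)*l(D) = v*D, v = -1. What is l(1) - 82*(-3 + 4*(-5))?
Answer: 1885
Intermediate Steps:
l(D) = -D
l(1) - 82*(-3 + 4*(-5)) = -1*1 - 82*(-3 + 4*(-5)) = -1 - 82*(-3 - 20) = -1 - 82*(-23) = -1 + 1886 = 1885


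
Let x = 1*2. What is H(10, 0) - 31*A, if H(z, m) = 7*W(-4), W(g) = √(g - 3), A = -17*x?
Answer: 1054 + 7*I*√7 ≈ 1054.0 + 18.52*I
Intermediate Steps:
x = 2
A = -34 (A = -17*2 = -34)
W(g) = √(-3 + g)
H(z, m) = 7*I*√7 (H(z, m) = 7*√(-3 - 4) = 7*√(-7) = 7*(I*√7) = 7*I*√7)
H(10, 0) - 31*A = 7*I*√7 - 31*(-34) = 7*I*√7 + 1054 = 1054 + 7*I*√7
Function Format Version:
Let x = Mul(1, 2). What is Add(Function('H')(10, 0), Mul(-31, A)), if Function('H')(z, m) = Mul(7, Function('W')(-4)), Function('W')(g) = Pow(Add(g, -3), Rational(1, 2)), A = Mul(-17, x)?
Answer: Add(1054, Mul(7, I, Pow(7, Rational(1, 2)))) ≈ Add(1054.0, Mul(18.520, I))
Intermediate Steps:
x = 2
A = -34 (A = Mul(-17, 2) = -34)
Function('W')(g) = Pow(Add(-3, g), Rational(1, 2))
Function('H')(z, m) = Mul(7, I, Pow(7, Rational(1, 2))) (Function('H')(z, m) = Mul(7, Pow(Add(-3, -4), Rational(1, 2))) = Mul(7, Pow(-7, Rational(1, 2))) = Mul(7, Mul(I, Pow(7, Rational(1, 2)))) = Mul(7, I, Pow(7, Rational(1, 2))))
Add(Function('H')(10, 0), Mul(-31, A)) = Add(Mul(7, I, Pow(7, Rational(1, 2))), Mul(-31, -34)) = Add(Mul(7, I, Pow(7, Rational(1, 2))), 1054) = Add(1054, Mul(7, I, Pow(7, Rational(1, 2))))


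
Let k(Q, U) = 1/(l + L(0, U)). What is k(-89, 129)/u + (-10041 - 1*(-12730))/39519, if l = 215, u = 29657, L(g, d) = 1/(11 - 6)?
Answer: 85808693743/1261088121708 ≈ 0.068043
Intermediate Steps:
L(g, d) = ⅕ (L(g, d) = 1/5 = ⅕)
k(Q, U) = 5/1076 (k(Q, U) = 1/(215 + ⅕) = 1/(1076/5) = 5/1076)
k(-89, 129)/u + (-10041 - 1*(-12730))/39519 = (5/1076)/29657 + (-10041 - 1*(-12730))/39519 = (5/1076)*(1/29657) + (-10041 + 12730)*(1/39519) = 5/31910932 + 2689*(1/39519) = 5/31910932 + 2689/39519 = 85808693743/1261088121708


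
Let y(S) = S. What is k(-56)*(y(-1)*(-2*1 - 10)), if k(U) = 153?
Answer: 1836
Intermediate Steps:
k(-56)*(y(-1)*(-2*1 - 10)) = 153*(-(-2*1 - 10)) = 153*(-(-2 - 10)) = 153*(-1*(-12)) = 153*12 = 1836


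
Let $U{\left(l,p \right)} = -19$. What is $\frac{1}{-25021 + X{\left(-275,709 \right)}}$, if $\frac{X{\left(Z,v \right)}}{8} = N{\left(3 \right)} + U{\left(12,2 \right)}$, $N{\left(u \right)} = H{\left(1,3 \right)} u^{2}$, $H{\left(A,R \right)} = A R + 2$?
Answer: $- \frac{1}{24813} \approx -4.0301 \cdot 10^{-5}$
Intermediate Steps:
$H{\left(A,R \right)} = 2 + A R$
$N{\left(u \right)} = 5 u^{2}$ ($N{\left(u \right)} = \left(2 + 1 \cdot 3\right) u^{2} = \left(2 + 3\right) u^{2} = 5 u^{2}$)
$X{\left(Z,v \right)} = 208$ ($X{\left(Z,v \right)} = 8 \left(5 \cdot 3^{2} - 19\right) = 8 \left(5 \cdot 9 - 19\right) = 8 \left(45 - 19\right) = 8 \cdot 26 = 208$)
$\frac{1}{-25021 + X{\left(-275,709 \right)}} = \frac{1}{-25021 + 208} = \frac{1}{-24813} = - \frac{1}{24813}$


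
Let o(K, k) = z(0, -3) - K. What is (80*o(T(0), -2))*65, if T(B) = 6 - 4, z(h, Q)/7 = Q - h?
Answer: -119600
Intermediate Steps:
z(h, Q) = -7*h + 7*Q (z(h, Q) = 7*(Q - h) = -7*h + 7*Q)
T(B) = 2
o(K, k) = -21 - K (o(K, k) = (-7*0 + 7*(-3)) - K = (0 - 21) - K = -21 - K)
(80*o(T(0), -2))*65 = (80*(-21 - 1*2))*65 = (80*(-21 - 2))*65 = (80*(-23))*65 = -1840*65 = -119600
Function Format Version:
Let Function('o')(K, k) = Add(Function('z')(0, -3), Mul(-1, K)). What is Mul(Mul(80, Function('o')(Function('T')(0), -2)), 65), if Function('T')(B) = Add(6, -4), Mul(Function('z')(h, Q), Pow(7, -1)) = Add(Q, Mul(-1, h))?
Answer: -119600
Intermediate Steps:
Function('z')(h, Q) = Add(Mul(-7, h), Mul(7, Q)) (Function('z')(h, Q) = Mul(7, Add(Q, Mul(-1, h))) = Add(Mul(-7, h), Mul(7, Q)))
Function('T')(B) = 2
Function('o')(K, k) = Add(-21, Mul(-1, K)) (Function('o')(K, k) = Add(Add(Mul(-7, 0), Mul(7, -3)), Mul(-1, K)) = Add(Add(0, -21), Mul(-1, K)) = Add(-21, Mul(-1, K)))
Mul(Mul(80, Function('o')(Function('T')(0), -2)), 65) = Mul(Mul(80, Add(-21, Mul(-1, 2))), 65) = Mul(Mul(80, Add(-21, -2)), 65) = Mul(Mul(80, -23), 65) = Mul(-1840, 65) = -119600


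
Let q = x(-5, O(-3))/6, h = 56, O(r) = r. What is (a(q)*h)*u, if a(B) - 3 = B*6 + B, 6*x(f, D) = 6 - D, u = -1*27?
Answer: -7182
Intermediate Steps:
u = -27
x(f, D) = 1 - D/6 (x(f, D) = (6 - D)/6 = 1 - D/6)
q = ¼ (q = (1 - ⅙*(-3))/6 = (1 + ½)*(⅙) = (3/2)*(⅙) = ¼ ≈ 0.25000)
a(B) = 3 + 7*B (a(B) = 3 + (B*6 + B) = 3 + (6*B + B) = 3 + 7*B)
(a(q)*h)*u = ((3 + 7*(¼))*56)*(-27) = ((3 + 7/4)*56)*(-27) = ((19/4)*56)*(-27) = 266*(-27) = -7182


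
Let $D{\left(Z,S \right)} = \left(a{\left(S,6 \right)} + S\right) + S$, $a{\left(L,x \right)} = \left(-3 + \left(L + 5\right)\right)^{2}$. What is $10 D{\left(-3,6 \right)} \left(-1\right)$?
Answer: $-760$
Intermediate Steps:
$a{\left(L,x \right)} = \left(2 + L\right)^{2}$ ($a{\left(L,x \right)} = \left(-3 + \left(5 + L\right)\right)^{2} = \left(2 + L\right)^{2}$)
$D{\left(Z,S \right)} = \left(2 + S\right)^{2} + 2 S$ ($D{\left(Z,S \right)} = \left(\left(2 + S\right)^{2} + S\right) + S = \left(S + \left(2 + S\right)^{2}\right) + S = \left(2 + S\right)^{2} + 2 S$)
$10 D{\left(-3,6 \right)} \left(-1\right) = 10 \left(\left(2 + 6\right)^{2} + 2 \cdot 6\right) \left(-1\right) = 10 \left(8^{2} + 12\right) \left(-1\right) = 10 \left(64 + 12\right) \left(-1\right) = 10 \cdot 76 \left(-1\right) = 760 \left(-1\right) = -760$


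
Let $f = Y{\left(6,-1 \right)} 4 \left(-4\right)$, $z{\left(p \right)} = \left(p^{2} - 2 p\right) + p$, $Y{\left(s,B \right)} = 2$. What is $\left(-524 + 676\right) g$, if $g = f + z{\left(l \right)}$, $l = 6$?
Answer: $-304$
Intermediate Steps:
$z{\left(p \right)} = p^{2} - p$
$f = -32$ ($f = 2 \cdot 4 \left(-4\right) = 8 \left(-4\right) = -32$)
$g = -2$ ($g = -32 + 6 \left(-1 + 6\right) = -32 + 6 \cdot 5 = -32 + 30 = -2$)
$\left(-524 + 676\right) g = \left(-524 + 676\right) \left(-2\right) = 152 \left(-2\right) = -304$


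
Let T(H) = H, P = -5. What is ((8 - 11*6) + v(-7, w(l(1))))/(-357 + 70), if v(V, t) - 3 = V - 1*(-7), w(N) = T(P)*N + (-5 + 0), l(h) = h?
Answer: 55/287 ≈ 0.19164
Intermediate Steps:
w(N) = -5 - 5*N (w(N) = -5*N + (-5 + 0) = -5*N - 5 = -5 - 5*N)
v(V, t) = 10 + V (v(V, t) = 3 + (V - 1*(-7)) = 3 + (V + 7) = 3 + (7 + V) = 10 + V)
((8 - 11*6) + v(-7, w(l(1))))/(-357 + 70) = ((8 - 11*6) + (10 - 7))/(-357 + 70) = ((8 - 66) + 3)/(-287) = (-58 + 3)*(-1/287) = -55*(-1/287) = 55/287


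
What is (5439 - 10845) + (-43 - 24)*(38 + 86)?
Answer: -13714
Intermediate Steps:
(5439 - 10845) + (-43 - 24)*(38 + 86) = -5406 - 67*124 = -5406 - 8308 = -13714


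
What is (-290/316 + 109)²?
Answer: 291623929/24964 ≈ 11682.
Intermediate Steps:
(-290/316 + 109)² = (-290*1/316 + 109)² = (-145/158 + 109)² = (17077/158)² = 291623929/24964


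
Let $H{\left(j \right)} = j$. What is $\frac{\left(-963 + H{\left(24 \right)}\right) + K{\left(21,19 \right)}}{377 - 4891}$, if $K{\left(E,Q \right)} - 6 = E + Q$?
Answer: $\frac{893}{4514} \approx 0.19783$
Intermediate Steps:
$K{\left(E,Q \right)} = 6 + E + Q$ ($K{\left(E,Q \right)} = 6 + \left(E + Q\right) = 6 + E + Q$)
$\frac{\left(-963 + H{\left(24 \right)}\right) + K{\left(21,19 \right)}}{377 - 4891} = \frac{\left(-963 + 24\right) + \left(6 + 21 + 19\right)}{377 - 4891} = \frac{-939 + 46}{-4514} = \left(-893\right) \left(- \frac{1}{4514}\right) = \frac{893}{4514}$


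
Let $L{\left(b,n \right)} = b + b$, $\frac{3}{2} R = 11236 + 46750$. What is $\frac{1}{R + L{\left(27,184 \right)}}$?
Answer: $\frac{3}{116134} \approx 2.5832 \cdot 10^{-5}$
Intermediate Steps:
$R = \frac{115972}{3}$ ($R = \frac{2 \left(11236 + 46750\right)}{3} = \frac{2}{3} \cdot 57986 = \frac{115972}{3} \approx 38657.0$)
$L{\left(b,n \right)} = 2 b$
$\frac{1}{R + L{\left(27,184 \right)}} = \frac{1}{\frac{115972}{3} + 2 \cdot 27} = \frac{1}{\frac{115972}{3} + 54} = \frac{1}{\frac{116134}{3}} = \frac{3}{116134}$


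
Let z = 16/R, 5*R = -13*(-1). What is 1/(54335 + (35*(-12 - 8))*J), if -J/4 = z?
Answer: 13/930355 ≈ 1.3973e-5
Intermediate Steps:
R = 13/5 (R = (-13*(-1))/5 = (⅕)*13 = 13/5 ≈ 2.6000)
z = 80/13 (z = 16/(13/5) = 16*(5/13) = 80/13 ≈ 6.1538)
J = -320/13 (J = -4*80/13 = -320/13 ≈ -24.615)
1/(54335 + (35*(-12 - 8))*J) = 1/(54335 + (35*(-12 - 8))*(-320/13)) = 1/(54335 + (35*(-20))*(-320/13)) = 1/(54335 - 700*(-320/13)) = 1/(54335 + 224000/13) = 1/(930355/13) = 13/930355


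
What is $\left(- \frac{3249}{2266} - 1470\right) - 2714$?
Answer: $- \frac{9484193}{2266} \approx -4185.4$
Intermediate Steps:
$\left(- \frac{3249}{2266} - 1470\right) - 2714 = - \frac{3334269}{2266} - 2714 = - \frac{9484193}{2266}$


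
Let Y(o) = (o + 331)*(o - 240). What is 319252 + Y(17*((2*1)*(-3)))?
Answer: 240934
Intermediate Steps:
Y(o) = (-240 + o)*(331 + o) (Y(o) = (331 + o)*(-240 + o) = (-240 + o)*(331 + o))
319252 + Y(17*((2*1)*(-3))) = 319252 + (-79440 + (17*((2*1)*(-3)))² + 91*(17*((2*1)*(-3)))) = 319252 + (-79440 + (17*(2*(-3)))² + 91*(17*(2*(-3)))) = 319252 + (-79440 + (17*(-6))² + 91*(17*(-6))) = 319252 + (-79440 + (-102)² + 91*(-102)) = 319252 + (-79440 + 10404 - 9282) = 319252 - 78318 = 240934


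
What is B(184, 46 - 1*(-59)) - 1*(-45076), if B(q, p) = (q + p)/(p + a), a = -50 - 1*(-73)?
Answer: 5770017/128 ≈ 45078.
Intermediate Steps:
a = 23 (a = -50 + 73 = 23)
B(q, p) = (p + q)/(23 + p) (B(q, p) = (q + p)/(p + 23) = (p + q)/(23 + p))
B(184, 46 - 1*(-59)) - 1*(-45076) = ((46 - 1*(-59)) + 184)/(23 + (46 - 1*(-59))) - 1*(-45076) = ((46 + 59) + 184)/(23 + (46 + 59)) + 45076 = (105 + 184)/(23 + 105) + 45076 = 289/128 + 45076 = 5770017/128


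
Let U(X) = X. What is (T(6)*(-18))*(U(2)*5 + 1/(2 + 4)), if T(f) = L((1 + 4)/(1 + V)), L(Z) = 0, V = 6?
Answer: 0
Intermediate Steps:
T(f) = 0
(T(6)*(-18))*(U(2)*5 + 1/(2 + 4)) = (0*(-18))*(2*5 + 1/(2 + 4)) = 0*(10 + 1/6) = 0*(10 + ⅙) = 0*(61/6) = 0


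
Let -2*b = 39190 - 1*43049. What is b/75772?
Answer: 3859/151544 ≈ 0.025465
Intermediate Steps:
b = 3859/2 (b = -(39190 - 1*43049)/2 = -(39190 - 43049)/2 = -1/2*(-3859) = 3859/2 ≈ 1929.5)
b/75772 = (3859/2)/75772 = (3859/2)*(1/75772) = 3859/151544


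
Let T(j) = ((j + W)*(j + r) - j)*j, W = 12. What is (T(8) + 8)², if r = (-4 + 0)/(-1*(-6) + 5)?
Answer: 164454976/121 ≈ 1.3591e+6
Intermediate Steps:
r = -4/11 (r = -4/(6 + 5) = -4/11 ≈ -0.36364)
T(j) = j*(-j + (12 + j)*(-4/11 + j)) (T(j) = ((j + 12)*(j - 4/11) - j)*j = ((12 + j)*(-4/11 + j) - j)*j = (-j + (12 + j)*(-4/11 + j))*j = j*(-j + (12 + j)*(-4/11 + j)))
(T(8) + 8)² = ((1/11)*8*(-48 + 11*8² + 117*8) + 8)² = ((1/11)*8*(-48 + 11*64 + 936) + 8)² = ((1/11)*8*(-48 + 704 + 936) + 8)² = ((1/11)*8*1592 + 8)² = (12736/11 + 8)² = (12824/11)² = 164454976/121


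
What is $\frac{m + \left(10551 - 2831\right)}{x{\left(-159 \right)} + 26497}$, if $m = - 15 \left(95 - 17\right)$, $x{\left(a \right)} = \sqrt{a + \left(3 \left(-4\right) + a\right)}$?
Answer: $\frac{173555350}{702091339} - \frac{6550 i \sqrt{330}}{702091339} \approx 0.2472 - 0.00016947 i$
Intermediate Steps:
$x{\left(a \right)} = \sqrt{-12 + 2 a}$ ($x{\left(a \right)} = \sqrt{a + \left(-12 + a\right)} = \sqrt{-12 + 2 a}$)
$m = -1170$ ($m = \left(-15\right) 78 = -1170$)
$\frac{m + \left(10551 - 2831\right)}{x{\left(-159 \right)} + 26497} = \frac{-1170 + \left(10551 - 2831\right)}{\sqrt{-12 + 2 \left(-159\right)} + 26497} = \frac{-1170 + 7720}{\sqrt{-12 - 318} + 26497} = \frac{6550}{\sqrt{-330} + 26497} = \frac{6550}{i \sqrt{330} + 26497} = \frac{6550}{26497 + i \sqrt{330}}$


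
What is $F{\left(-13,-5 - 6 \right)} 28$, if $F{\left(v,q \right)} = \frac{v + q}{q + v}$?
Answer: $28$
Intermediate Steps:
$F{\left(v,q \right)} = 1$ ($F{\left(v,q \right)} = \frac{q + v}{q + v} = 1$)
$F{\left(-13,-5 - 6 \right)} 28 = 1 \cdot 28 = 28$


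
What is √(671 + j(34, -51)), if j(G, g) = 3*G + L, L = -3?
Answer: √770 ≈ 27.749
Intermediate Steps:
j(G, g) = -3 + 3*G (j(G, g) = 3*G - 3 = -3 + 3*G)
√(671 + j(34, -51)) = √(671 + (-3 + 3*34)) = √(671 + (-3 + 102)) = √(671 + 99) = √770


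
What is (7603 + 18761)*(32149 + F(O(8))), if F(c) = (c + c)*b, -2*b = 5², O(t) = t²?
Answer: 805393836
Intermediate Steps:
b = -25/2 (b = -½*5² = -½*25 = -25/2 ≈ -12.500)
F(c) = -25*c (F(c) = (c + c)*(-25/2) = (2*c)*(-25/2) = -25*c)
(7603 + 18761)*(32149 + F(O(8))) = (7603 + 18761)*(32149 - 25*8²) = 26364*(32149 - 25*64) = 26364*(32149 - 1600) = 26364*30549 = 805393836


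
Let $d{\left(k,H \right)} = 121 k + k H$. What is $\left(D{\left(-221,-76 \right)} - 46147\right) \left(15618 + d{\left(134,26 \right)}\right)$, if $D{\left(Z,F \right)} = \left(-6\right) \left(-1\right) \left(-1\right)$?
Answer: $-1629939348$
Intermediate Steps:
$D{\left(Z,F \right)} = -6$ ($D{\left(Z,F \right)} = 6 \left(-1\right) = -6$)
$d{\left(k,H \right)} = 121 k + H k$
$\left(D{\left(-221,-76 \right)} - 46147\right) \left(15618 + d{\left(134,26 \right)}\right) = \left(-6 - 46147\right) \left(15618 + 134 \left(121 + 26\right)\right) = - 46153 \left(15618 + 134 \cdot 147\right) = - 46153 \left(15618 + 19698\right) = \left(-46153\right) 35316 = -1629939348$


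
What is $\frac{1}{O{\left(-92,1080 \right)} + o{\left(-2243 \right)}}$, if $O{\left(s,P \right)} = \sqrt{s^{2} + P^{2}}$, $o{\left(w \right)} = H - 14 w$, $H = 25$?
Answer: $\frac{31427}{986481465} - \frac{4 \sqrt{73429}}{986481465} \approx 3.0759 \cdot 10^{-5}$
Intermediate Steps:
$o{\left(w \right)} = 25 - 14 w$
$O{\left(s,P \right)} = \sqrt{P^{2} + s^{2}}$
$\frac{1}{O{\left(-92,1080 \right)} + o{\left(-2243 \right)}} = \frac{1}{\sqrt{1080^{2} + \left(-92\right)^{2}} + \left(25 - -31402\right)} = \frac{1}{\sqrt{1166400 + 8464} + \left(25 + 31402\right)} = \frac{1}{\sqrt{1174864} + 31427} = \frac{1}{4 \sqrt{73429} + 31427} = \frac{1}{31427 + 4 \sqrt{73429}}$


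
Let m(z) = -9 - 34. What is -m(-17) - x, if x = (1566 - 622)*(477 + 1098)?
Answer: -1486757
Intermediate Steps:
m(z) = -43
x = 1486800 (x = 944*1575 = 1486800)
-m(-17) - x = -1*(-43) - 1*1486800 = 43 - 1486800 = -1486757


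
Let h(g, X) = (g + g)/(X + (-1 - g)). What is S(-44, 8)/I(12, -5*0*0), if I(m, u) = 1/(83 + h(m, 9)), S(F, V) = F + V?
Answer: -2772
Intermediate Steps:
h(g, X) = 2*g/(-1 + X - g) (h(g, X) = (2*g)/(-1 + X - g) = 2*g/(-1 + X - g))
I(m, u) = 1/(83 - 2*m/(-8 + m)) (I(m, u) = 1/(83 - 2*m/(1 + m - 1*9)) = 1/(83 - 2*m/(1 + m - 9)) = 1/(83 - 2*m/(-8 + m)))
S(-44, 8)/I(12, -5*0*0) = (-44 + 8)/(((8 - 1*12)/(664 - 81*12))) = -36*(664 - 972)/(8 - 12) = -36/(-4/(-308)) = -36/((-1/308*(-4))) = -36/1/77 = -36*77 = -2772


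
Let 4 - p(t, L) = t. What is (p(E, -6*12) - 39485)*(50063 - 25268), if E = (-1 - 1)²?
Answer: -979030575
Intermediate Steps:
E = 4 (E = (-2)² = 4)
p(t, L) = 4 - t
(p(E, -6*12) - 39485)*(50063 - 25268) = ((4 - 1*4) - 39485)*(50063 - 25268) = ((4 - 4) - 39485)*24795 = (0 - 39485)*24795 = -39485*24795 = -979030575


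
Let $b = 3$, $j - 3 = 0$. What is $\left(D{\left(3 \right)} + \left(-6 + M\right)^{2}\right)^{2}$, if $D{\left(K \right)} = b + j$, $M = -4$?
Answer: $11236$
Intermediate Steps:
$j = 3$ ($j = 3 + 0 = 3$)
$D{\left(K \right)} = 6$ ($D{\left(K \right)} = 3 + 3 = 6$)
$\left(D{\left(3 \right)} + \left(-6 + M\right)^{2}\right)^{2} = \left(6 + \left(-6 - 4\right)^{2}\right)^{2} = \left(6 + \left(-10\right)^{2}\right)^{2} = \left(6 + 100\right)^{2} = 106^{2} = 11236$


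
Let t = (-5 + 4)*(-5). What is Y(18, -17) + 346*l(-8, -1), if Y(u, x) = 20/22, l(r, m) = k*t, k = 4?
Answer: 76130/11 ≈ 6920.9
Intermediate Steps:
t = 5 (t = -1*(-5) = 5)
l(r, m) = 20 (l(r, m) = 4*5 = 20)
Y(u, x) = 10/11 (Y(u, x) = 20*(1/22) = 10/11)
Y(18, -17) + 346*l(-8, -1) = 10/11 + 346*20 = 10/11 + 6920 = 76130/11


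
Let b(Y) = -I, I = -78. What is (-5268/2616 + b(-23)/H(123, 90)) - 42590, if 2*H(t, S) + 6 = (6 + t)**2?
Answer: -51485640819/1208810 ≈ -42592.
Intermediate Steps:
b(Y) = 78 (b(Y) = -1*(-78) = 78)
H(t, S) = -3 + (6 + t)**2/2
(-5268/2616 + b(-23)/H(123, 90)) - 42590 = (-5268/2616 + 78/(-3 + (6 + 123)**2/2)) - 42590 = (-5268*1/2616 + 78/(-3 + (1/2)*129**2)) - 42590 = (-439/218 + 78/(-3 + (1/2)*16641)) - 42590 = (-439/218 + 78/(-3 + 16641/2)) - 42590 = (-439/218 + 78/(16635/2)) - 42590 = (-439/218 + 78*(2/16635)) - 42590 = (-439/218 + 52/5545) - 42590 = -2422919/1208810 - 42590 = -51485640819/1208810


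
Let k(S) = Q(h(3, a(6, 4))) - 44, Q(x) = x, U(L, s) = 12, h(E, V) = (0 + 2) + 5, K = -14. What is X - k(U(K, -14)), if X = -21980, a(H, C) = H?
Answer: -21943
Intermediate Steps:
h(E, V) = 7 (h(E, V) = 2 + 5 = 7)
k(S) = -37 (k(S) = 7 - 44 = -37)
X - k(U(K, -14)) = -21980 - 1*(-37) = -21980 + 37 = -21943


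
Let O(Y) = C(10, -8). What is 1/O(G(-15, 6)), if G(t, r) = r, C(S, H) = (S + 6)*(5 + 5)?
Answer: 1/160 ≈ 0.0062500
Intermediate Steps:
C(S, H) = 60 + 10*S (C(S, H) = (6 + S)*10 = 60 + 10*S)
O(Y) = 160 (O(Y) = 60 + 10*10 = 60 + 100 = 160)
1/O(G(-15, 6)) = 1/160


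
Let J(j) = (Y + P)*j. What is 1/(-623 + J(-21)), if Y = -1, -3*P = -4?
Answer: -1/630 ≈ -0.0015873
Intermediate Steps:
P = 4/3 (P = -1/3*(-4) = 4/3 ≈ 1.3333)
J(j) = j/3 (J(j) = (-1 + 4/3)*j = j/3)
1/(-623 + J(-21)) = 1/(-623 + (1/3)*(-21)) = 1/(-623 - 7) = 1/(-630) = -1/630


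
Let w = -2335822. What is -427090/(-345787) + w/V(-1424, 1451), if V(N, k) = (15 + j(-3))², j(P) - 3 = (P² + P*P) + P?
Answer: -807231780904/376562043 ≈ -2143.7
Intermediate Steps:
j(P) = 3 + P + 2*P² (j(P) = 3 + ((P² + P*P) + P) = 3 + ((P² + P²) + P) = 3 + (2*P² + P) = 3 + (P + 2*P²) = 3 + P + 2*P²)
V(N, k) = 1089 (V(N, k) = (15 + (3 - 3 + 2*(-3)²))² = (15 + (3 - 3 + 2*9))² = (15 + (3 - 3 + 18))² = (15 + 18)² = 33² = 1089)
-427090/(-345787) + w/V(-1424, 1451) = -427090/(-345787) - 2335822/1089 = -427090*(-1/345787) - 2335822*1/1089 = 427090/345787 - 2335822/1089 = -807231780904/376562043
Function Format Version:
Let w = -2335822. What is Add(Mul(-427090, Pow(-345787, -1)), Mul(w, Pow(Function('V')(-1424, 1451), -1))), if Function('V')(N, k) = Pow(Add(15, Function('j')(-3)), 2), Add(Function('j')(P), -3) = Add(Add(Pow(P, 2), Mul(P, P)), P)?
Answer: Rational(-807231780904, 376562043) ≈ -2143.7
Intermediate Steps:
Function('j')(P) = Add(3, P, Mul(2, Pow(P, 2))) (Function('j')(P) = Add(3, Add(Add(Pow(P, 2), Mul(P, P)), P)) = Add(3, Add(Add(Pow(P, 2), Pow(P, 2)), P)) = Add(3, Add(Mul(2, Pow(P, 2)), P)) = Add(3, Add(P, Mul(2, Pow(P, 2)))) = Add(3, P, Mul(2, Pow(P, 2))))
Function('V')(N, k) = 1089 (Function('V')(N, k) = Pow(Add(15, Add(3, -3, Mul(2, Pow(-3, 2)))), 2) = Pow(Add(15, Add(3, -3, Mul(2, 9))), 2) = Pow(Add(15, Add(3, -3, 18)), 2) = Pow(Add(15, 18), 2) = Pow(33, 2) = 1089)
Add(Mul(-427090, Pow(-345787, -1)), Mul(w, Pow(Function('V')(-1424, 1451), -1))) = Add(Mul(-427090, Pow(-345787, -1)), Mul(-2335822, Pow(1089, -1))) = Add(Mul(-427090, Rational(-1, 345787)), Mul(-2335822, Rational(1, 1089))) = Add(Rational(427090, 345787), Rational(-2335822, 1089)) = Rational(-807231780904, 376562043)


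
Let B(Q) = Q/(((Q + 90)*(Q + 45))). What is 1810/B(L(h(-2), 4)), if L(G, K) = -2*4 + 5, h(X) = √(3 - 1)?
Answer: -2204580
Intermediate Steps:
h(X) = √2
L(G, K) = -3 (L(G, K) = -8 + 5 = -3)
B(Q) = Q/((45 + Q)*(90 + Q)) (B(Q) = Q/(((90 + Q)*(45 + Q))) = Q/(((45 + Q)*(90 + Q))) = Q*(1/((45 + Q)*(90 + Q))) = Q/((45 + Q)*(90 + Q)))
1810/B(L(h(-2), 4)) = 1810/((-3/(4050 + (-3)² + 135*(-3)))) = 1810/((-3/(4050 + 9 - 405))) = 1810/((-3/3654)) = 1810/((-3*1/3654)) = 1810/(-1/1218) = 1810*(-1218) = -2204580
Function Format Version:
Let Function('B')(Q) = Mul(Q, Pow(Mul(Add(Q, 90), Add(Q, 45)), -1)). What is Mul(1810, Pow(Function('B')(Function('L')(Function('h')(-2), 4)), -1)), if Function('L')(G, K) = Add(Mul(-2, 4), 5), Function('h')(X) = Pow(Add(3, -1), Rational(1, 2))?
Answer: -2204580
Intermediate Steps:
Function('h')(X) = Pow(2, Rational(1, 2))
Function('L')(G, K) = -3 (Function('L')(G, K) = Add(-8, 5) = -3)
Function('B')(Q) = Mul(Q, Pow(Add(45, Q), -1), Pow(Add(90, Q), -1)) (Function('B')(Q) = Mul(Q, Pow(Mul(Add(90, Q), Add(45, Q)), -1)) = Mul(Q, Pow(Mul(Add(45, Q), Add(90, Q)), -1)) = Mul(Q, Mul(Pow(Add(45, Q), -1), Pow(Add(90, Q), -1))) = Mul(Q, Pow(Add(45, Q), -1), Pow(Add(90, Q), -1)))
Mul(1810, Pow(Function('B')(Function('L')(Function('h')(-2), 4)), -1)) = Mul(1810, Pow(Mul(-3, Pow(Add(4050, Pow(-3, 2), Mul(135, -3)), -1)), -1)) = Mul(1810, Pow(Mul(-3, Pow(Add(4050, 9, -405), -1)), -1)) = Mul(1810, Pow(Mul(-3, Pow(3654, -1)), -1)) = Mul(1810, Pow(Mul(-3, Rational(1, 3654)), -1)) = Mul(1810, Pow(Rational(-1, 1218), -1)) = Mul(1810, -1218) = -2204580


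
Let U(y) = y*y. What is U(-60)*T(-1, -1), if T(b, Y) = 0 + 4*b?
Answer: -14400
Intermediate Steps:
U(y) = y²
T(b, Y) = 4*b
U(-60)*T(-1, -1) = (-60)²*(4*(-1)) = 3600*(-4) = -14400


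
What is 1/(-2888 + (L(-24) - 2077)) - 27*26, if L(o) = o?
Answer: -3502279/4989 ≈ -702.00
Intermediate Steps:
1/(-2888 + (L(-24) - 2077)) - 27*26 = 1/(-2888 + (-24 - 2077)) - 27*26 = 1/(-2888 - 2101) - 1*702 = 1/(-4989) - 702 = -1/4989 - 702 = -3502279/4989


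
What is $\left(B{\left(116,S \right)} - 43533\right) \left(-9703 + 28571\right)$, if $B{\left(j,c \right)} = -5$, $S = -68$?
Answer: $-821474984$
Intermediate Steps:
$\left(B{\left(116,S \right)} - 43533\right) \left(-9703 + 28571\right) = \left(-5 - 43533\right) \left(-9703 + 28571\right) = \left(-43538\right) 18868 = -821474984$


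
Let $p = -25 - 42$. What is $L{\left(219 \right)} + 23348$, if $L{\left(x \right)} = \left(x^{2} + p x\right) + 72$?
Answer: $56708$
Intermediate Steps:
$p = -67$ ($p = -25 - 42 = -67$)
$L{\left(x \right)} = 72 + x^{2} - 67 x$ ($L{\left(x \right)} = \left(x^{2} - 67 x\right) + 72 = 72 + x^{2} - 67 x$)
$L{\left(219 \right)} + 23348 = \left(72 + 219^{2} - 14673\right) + 23348 = \left(72 + 47961 - 14673\right) + 23348 = 33360 + 23348 = 56708$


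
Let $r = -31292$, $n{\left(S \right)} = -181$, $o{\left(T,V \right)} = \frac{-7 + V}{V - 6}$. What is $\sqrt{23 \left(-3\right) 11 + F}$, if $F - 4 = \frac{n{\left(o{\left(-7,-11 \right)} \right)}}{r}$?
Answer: $\frac{3 i \sqrt{20535617513}}{15646} \approx 27.477 i$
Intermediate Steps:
$o{\left(T,V \right)} = \frac{-7 + V}{-6 + V}$
$F = \frac{125349}{31292}$ ($F = 4 - \frac{181}{-31292} = 4 - - \frac{181}{31292} = 4 + \frac{181}{31292} = \frac{125349}{31292} \approx 4.0058$)
$\sqrt{23 \left(-3\right) 11 + F} = \sqrt{23 \left(-3\right) 11 + \frac{125349}{31292}} = \sqrt{\left(-69\right) 11 + \frac{125349}{31292}} = \sqrt{-759 + \frac{125349}{31292}} = \sqrt{- \frac{23625279}{31292}} = \frac{3 i \sqrt{20535617513}}{15646}$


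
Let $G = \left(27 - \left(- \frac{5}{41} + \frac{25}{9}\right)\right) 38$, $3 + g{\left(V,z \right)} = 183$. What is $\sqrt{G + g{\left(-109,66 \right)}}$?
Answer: $\frac{\sqrt{16718734}}{123} \approx 33.243$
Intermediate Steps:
$g{\left(V,z \right)} = 180$ ($g{\left(V,z \right)} = -3 + 183 = 180$)
$G = \frac{341354}{369}$ ($G = \left(27 - \frac{980}{369}\right) 38 = \frac{8983}{369} \cdot 38 = \frac{341354}{369} \approx 925.08$)
$\sqrt{G + g{\left(-109,66 \right)}} = \sqrt{\frac{341354}{369} + 180} = \sqrt{\frac{407774}{369}} = \frac{\sqrt{16718734}}{123}$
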